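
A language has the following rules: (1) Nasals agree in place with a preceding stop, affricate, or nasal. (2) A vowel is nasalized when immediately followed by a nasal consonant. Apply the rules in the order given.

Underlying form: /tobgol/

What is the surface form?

Rule 1: no segment meets the rule's conditions; no change.
After rule 1: tobgol
Rule 2: no segment meets the rule's conditions; no change.

[tobgol]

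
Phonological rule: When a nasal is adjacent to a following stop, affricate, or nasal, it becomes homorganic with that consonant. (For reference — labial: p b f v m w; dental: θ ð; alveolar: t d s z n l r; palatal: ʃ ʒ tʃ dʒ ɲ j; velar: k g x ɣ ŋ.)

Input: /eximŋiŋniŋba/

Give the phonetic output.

[exiŋŋinnimba]

/m/ before /ŋ/ (velar) → [ŋ]
/ŋ/ before /n/ (alveolar) → [n]
/ŋ/ before /b/ (labial) → [m]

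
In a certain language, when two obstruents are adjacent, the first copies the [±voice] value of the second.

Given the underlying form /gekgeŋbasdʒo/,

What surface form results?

[geggeŋbazdʒo]

/k/ before /g/ (voiced) → [g]
/s/ before /dʒ/ (voiced) → [z]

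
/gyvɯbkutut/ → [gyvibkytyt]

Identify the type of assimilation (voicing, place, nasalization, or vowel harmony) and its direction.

vowel harmony, progressive

/ɯ/→[i] /u/→[y] /u/→[y].
Vowels agree with the first vowel, so the harmony is progressive.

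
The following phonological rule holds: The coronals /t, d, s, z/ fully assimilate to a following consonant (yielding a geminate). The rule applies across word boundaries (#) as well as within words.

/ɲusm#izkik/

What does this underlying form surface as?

/s/ before /m/ → [m] (total assimilation)
/z/ before /k/ → [k] (total assimilation)

[ɲumm#ikkik]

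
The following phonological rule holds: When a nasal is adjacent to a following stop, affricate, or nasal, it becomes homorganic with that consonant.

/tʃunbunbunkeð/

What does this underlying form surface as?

[tʃumbumbuŋkeð]

/n/ before /b/ (labial) → [m]
/n/ before /b/ (labial) → [m]
/n/ before /k/ (velar) → [ŋ]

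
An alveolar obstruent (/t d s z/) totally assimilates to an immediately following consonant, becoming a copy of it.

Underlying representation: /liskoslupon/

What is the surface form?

[likkollupon]

/s/ before /k/ → [k] (total assimilation)
/s/ before /l/ → [l] (total assimilation)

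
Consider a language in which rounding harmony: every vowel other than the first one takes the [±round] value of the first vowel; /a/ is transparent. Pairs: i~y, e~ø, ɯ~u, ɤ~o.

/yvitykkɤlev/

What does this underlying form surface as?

/i/ harmonizes with /y/ ([+round]) → [y]
/ɤ/ harmonizes with /y/ ([+round]) → [o]
/e/ harmonizes with /y/ ([+round]) → [ø]

[yvytykkoløv]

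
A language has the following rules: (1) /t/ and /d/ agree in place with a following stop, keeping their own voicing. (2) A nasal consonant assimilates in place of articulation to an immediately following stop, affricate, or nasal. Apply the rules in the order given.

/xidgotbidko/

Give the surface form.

Rule 1: /d/ before /g/ (velar) → [g]
Rule 1: /t/ before /b/ (labial) → [p]
Rule 1: /d/ before /k/ (velar) → [g]
After rule 1: xiggopbigko
Rule 2: no segment meets the rule's conditions; no change.

[xiggopbigko]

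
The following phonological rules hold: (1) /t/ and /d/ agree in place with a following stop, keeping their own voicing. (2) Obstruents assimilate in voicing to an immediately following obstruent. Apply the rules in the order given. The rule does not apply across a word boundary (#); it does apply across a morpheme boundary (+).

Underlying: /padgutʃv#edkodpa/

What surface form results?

Rule 1: /d/ before /g/ (velar) → [g]
Rule 1: /d/ before /k/ (velar) → [g]
Rule 1: /d/ before /p/ (labial) → [b]
After rule 1: paggutʃv#egkobpa
Rule 2: /tʃ/ before /v/ (voiced) → [dʒ]
Rule 2: /g/ before /k/ (voiceless) → [k]
Rule 2: /b/ before /p/ (voiceless) → [p]

[paggudʒv#ekkoppa]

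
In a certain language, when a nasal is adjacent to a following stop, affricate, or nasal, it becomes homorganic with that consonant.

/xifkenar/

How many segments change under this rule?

0

No segment meets the rule's conditions.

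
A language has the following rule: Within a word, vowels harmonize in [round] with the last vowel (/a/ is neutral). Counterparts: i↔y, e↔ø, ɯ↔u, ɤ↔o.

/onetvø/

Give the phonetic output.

[onøtvø]

/e/ harmonizes with /ø/ ([+round]) → [ø]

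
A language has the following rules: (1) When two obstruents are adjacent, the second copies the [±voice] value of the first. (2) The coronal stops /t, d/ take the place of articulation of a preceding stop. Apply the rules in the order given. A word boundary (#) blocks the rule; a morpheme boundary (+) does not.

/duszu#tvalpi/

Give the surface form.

[dussu#tfalpi]

Rule 1: /z/ after /s/ (voiceless) → [s]
Rule 1: /v/ after /t/ (voiceless) → [f]
After rule 1: dussu#tfalpi
Rule 2: no segment meets the rule's conditions; no change.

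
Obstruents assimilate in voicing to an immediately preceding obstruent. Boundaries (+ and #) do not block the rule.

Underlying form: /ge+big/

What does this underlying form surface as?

[ge+big]

no segment meets the rule's conditions; no change.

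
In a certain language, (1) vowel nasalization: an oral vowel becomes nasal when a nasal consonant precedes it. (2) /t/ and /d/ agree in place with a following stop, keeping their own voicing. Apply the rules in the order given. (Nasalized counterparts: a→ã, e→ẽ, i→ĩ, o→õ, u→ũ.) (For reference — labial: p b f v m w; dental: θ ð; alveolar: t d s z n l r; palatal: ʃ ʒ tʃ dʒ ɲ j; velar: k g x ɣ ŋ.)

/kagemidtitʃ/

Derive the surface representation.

Rule 1: /i/ after nasal /m/ → [ĩ]
After rule 1: kagemĩdtitʃ
Rule 2: no segment meets the rule's conditions; no change.

[kagemĩdtitʃ]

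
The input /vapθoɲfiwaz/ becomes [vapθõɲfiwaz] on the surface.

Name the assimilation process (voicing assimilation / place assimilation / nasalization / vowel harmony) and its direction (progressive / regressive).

nasalization, regressive

/o/→[õ].
Each target copies a feature from the following segment, so the direction is regressive.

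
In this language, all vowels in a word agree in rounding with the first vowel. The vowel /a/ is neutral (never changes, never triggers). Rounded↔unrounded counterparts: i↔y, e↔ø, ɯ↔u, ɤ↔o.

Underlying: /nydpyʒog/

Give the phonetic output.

no segment meets the rule's conditions; no change.

[nydpyʒog]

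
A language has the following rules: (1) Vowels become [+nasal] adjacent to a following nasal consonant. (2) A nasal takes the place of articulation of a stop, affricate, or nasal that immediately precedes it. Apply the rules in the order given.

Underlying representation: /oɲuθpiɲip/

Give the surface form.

[õɲuθpĩɲip]

Rule 1: /o/ before nasal /ɲ/ → [õ]
Rule 1: /i/ before nasal /ɲ/ → [ĩ]
After rule 1: õɲuθpĩɲip
Rule 2: no segment meets the rule's conditions; no change.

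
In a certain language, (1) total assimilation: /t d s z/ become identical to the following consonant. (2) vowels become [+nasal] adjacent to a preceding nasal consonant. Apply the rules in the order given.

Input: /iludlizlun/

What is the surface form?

Rule 1: /d/ before /l/ → [l] (total assimilation)
Rule 1: /z/ before /l/ → [l] (total assimilation)
After rule 1: ilullillun
Rule 2: no segment meets the rule's conditions; no change.

[ilullillun]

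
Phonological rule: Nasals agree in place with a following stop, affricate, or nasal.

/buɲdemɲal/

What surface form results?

[bundeɲɲal]

/ɲ/ before /d/ (alveolar) → [n]
/m/ before /ɲ/ (palatal) → [ɲ]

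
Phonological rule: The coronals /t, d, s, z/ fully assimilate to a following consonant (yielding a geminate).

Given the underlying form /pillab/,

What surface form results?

no segment meets the rule's conditions; no change.

[pillab]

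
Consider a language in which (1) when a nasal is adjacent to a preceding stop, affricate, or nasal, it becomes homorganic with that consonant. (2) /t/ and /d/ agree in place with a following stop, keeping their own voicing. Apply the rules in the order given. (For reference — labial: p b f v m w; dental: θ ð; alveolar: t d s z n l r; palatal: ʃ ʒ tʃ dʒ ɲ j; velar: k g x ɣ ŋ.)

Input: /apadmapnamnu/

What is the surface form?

Rule 1: /m/ after /d/ (alveolar) → [n]
Rule 1: /n/ after /p/ (labial) → [m]
Rule 1: /n/ after /m/ (labial) → [m]
After rule 1: apadnapmammu
Rule 2: no segment meets the rule's conditions; no change.

[apadnapmammu]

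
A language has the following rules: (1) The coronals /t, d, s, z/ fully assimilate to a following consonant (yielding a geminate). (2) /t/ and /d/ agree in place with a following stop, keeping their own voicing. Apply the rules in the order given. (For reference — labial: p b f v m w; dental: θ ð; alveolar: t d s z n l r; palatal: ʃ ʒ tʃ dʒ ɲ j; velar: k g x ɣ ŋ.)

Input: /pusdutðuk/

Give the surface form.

Rule 1: /s/ before /d/ → [d] (total assimilation)
Rule 1: /t/ before /ð/ → [ð] (total assimilation)
After rule 1: pudduððuk
Rule 2: no segment meets the rule's conditions; no change.

[pudduððuk]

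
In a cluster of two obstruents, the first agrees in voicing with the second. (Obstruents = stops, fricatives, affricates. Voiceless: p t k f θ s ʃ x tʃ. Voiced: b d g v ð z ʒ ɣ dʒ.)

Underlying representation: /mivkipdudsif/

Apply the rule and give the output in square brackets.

[mifkibdutsif]

/v/ before /k/ (voiceless) → [f]
/p/ before /d/ (voiced) → [b]
/d/ before /s/ (voiceless) → [t]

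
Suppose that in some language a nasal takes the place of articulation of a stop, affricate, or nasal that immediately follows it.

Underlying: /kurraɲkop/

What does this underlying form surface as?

/ɲ/ before /k/ (velar) → [ŋ]

[kurraŋkop]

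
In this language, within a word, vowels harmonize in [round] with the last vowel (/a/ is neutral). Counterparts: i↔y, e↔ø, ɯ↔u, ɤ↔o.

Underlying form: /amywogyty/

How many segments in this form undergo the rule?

No segment meets the rule's conditions.

0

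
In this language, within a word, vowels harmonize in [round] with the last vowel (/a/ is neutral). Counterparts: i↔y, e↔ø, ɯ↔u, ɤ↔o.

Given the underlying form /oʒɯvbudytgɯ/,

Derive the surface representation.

[ɤʒɯvbɯditgɯ]

/o/ harmonizes with /ɯ/ ([-round]) → [ɤ]
/u/ harmonizes with /ɯ/ ([-round]) → [ɯ]
/y/ harmonizes with /ɯ/ ([-round]) → [i]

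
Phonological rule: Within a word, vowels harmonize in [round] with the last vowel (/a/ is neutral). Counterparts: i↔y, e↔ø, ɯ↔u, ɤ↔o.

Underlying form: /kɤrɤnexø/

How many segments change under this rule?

/ɤ/ harmonizes with /ø/ ([+round]) → [o]
/ɤ/ harmonizes with /ø/ ([+round]) → [o]
/e/ harmonizes with /ø/ ([+round]) → [ø]
3 segments change.

3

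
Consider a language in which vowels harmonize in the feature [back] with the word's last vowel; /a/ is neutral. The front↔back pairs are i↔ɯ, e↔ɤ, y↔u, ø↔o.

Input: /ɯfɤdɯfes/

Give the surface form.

[ifedifes]

/ɯ/ harmonizes with /e/ ([-back]) → [i]
/ɤ/ harmonizes with /e/ ([-back]) → [e]
/ɯ/ harmonizes with /e/ ([-back]) → [i]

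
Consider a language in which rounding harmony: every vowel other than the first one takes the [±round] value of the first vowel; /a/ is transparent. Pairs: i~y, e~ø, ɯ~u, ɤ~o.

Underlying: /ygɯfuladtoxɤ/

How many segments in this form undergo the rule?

2

/ɯ/ harmonizes with /y/ ([+round]) → [u]
/ɤ/ harmonizes with /y/ ([+round]) → [o]
2 segments change.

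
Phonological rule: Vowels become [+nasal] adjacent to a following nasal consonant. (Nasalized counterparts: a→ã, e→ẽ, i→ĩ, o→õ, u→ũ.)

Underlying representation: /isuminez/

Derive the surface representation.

/u/ before nasal /m/ → [ũ]
/i/ before nasal /n/ → [ĩ]

[isũmĩnez]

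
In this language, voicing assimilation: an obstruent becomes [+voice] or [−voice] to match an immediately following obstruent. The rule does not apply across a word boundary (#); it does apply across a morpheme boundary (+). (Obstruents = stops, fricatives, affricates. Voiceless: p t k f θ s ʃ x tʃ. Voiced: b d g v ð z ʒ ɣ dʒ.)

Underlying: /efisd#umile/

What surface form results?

/s/ before /d/ (voiced) → [z]

[efizd#umile]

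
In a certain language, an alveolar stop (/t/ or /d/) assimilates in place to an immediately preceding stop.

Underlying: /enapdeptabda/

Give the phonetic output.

[enapbeppabba]

/d/ after /p/ (labial) → [b]
/t/ after /p/ (labial) → [p]
/d/ after /b/ (labial) → [b]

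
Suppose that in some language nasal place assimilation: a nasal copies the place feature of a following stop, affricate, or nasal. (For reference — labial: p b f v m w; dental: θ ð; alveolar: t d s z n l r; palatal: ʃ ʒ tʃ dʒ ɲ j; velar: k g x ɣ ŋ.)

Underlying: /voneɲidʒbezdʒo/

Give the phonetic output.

[voneɲidʒbezdʒo]

no segment meets the rule's conditions; no change.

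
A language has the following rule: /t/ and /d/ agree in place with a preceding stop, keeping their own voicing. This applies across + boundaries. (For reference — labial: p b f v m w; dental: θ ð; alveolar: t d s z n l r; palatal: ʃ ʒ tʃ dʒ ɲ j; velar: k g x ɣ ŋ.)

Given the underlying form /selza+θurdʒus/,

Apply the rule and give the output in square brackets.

[selza+θurdʒus]

no segment meets the rule's conditions; no change.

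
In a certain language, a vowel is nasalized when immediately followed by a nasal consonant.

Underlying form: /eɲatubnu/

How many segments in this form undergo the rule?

/e/ before nasal /ɲ/ → [ẽ]
1 segment changes.

1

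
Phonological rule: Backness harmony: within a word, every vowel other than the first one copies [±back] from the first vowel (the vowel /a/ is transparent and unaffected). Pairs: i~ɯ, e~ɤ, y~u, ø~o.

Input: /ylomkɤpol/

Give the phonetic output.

[ylømkepøl]

/o/ harmonizes with /y/ ([-back]) → [ø]
/ɤ/ harmonizes with /y/ ([-back]) → [e]
/o/ harmonizes with /y/ ([-back]) → [ø]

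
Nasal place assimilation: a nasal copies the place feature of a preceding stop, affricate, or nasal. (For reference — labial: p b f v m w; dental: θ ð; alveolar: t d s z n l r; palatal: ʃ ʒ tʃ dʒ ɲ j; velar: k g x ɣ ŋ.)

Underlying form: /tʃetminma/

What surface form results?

[tʃetninna]

/m/ after /t/ (alveolar) → [n]
/m/ after /n/ (alveolar) → [n]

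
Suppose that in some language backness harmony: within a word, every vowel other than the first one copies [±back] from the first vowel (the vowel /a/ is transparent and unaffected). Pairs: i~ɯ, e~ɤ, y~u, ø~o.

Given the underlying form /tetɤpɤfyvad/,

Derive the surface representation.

[tetepefyvad]

/ɤ/ harmonizes with /e/ ([-back]) → [e]
/ɤ/ harmonizes with /e/ ([-back]) → [e]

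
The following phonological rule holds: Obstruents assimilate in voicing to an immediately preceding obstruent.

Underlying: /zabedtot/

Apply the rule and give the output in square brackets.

[zabeddot]

/t/ after /d/ (voiced) → [d]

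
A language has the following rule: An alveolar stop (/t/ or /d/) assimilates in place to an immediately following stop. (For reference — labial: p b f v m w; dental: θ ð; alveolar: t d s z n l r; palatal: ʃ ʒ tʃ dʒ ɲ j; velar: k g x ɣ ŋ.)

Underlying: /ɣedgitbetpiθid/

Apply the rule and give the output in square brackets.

[ɣeggipbeppiθid]

/d/ before /g/ (velar) → [g]
/t/ before /b/ (labial) → [p]
/t/ before /p/ (labial) → [p]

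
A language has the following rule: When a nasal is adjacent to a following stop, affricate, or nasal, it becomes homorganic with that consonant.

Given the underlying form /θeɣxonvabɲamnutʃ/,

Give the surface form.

/m/ before /n/ (alveolar) → [n]

[θeɣxonvabɲannutʃ]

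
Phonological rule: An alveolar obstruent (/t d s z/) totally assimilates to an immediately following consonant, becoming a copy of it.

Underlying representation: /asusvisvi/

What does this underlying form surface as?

[asuvvivvi]

/s/ before /v/ → [v] (total assimilation)
/s/ before /v/ → [v] (total assimilation)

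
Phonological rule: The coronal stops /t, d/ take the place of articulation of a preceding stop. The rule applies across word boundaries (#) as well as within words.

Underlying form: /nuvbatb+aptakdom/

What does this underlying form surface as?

/t/ after /p/ (labial) → [p]
/d/ after /k/ (velar) → [g]

[nuvbatb+appakgom]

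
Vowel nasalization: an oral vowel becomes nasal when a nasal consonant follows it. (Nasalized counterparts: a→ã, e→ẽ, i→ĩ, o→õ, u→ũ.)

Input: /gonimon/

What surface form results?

[gõnĩmõn]

/o/ before nasal /n/ → [õ]
/i/ before nasal /m/ → [ĩ]
/o/ before nasal /n/ → [õ]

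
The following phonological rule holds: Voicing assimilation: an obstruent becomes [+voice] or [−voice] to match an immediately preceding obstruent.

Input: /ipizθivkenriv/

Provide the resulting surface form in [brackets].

/θ/ after /z/ (voiced) → [ð]
/k/ after /v/ (voiced) → [g]

[ipizðivgenriv]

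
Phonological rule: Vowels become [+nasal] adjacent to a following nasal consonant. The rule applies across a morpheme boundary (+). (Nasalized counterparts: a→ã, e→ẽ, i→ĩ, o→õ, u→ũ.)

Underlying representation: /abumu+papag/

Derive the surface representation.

/u/ before nasal /m/ → [ũ]

[abũmu+papag]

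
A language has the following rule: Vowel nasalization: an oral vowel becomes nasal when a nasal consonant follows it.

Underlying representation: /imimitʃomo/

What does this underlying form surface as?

[ĩmĩmitʃõmo]

/i/ before nasal /m/ → [ĩ]
/i/ before nasal /m/ → [ĩ]
/o/ before nasal /m/ → [õ]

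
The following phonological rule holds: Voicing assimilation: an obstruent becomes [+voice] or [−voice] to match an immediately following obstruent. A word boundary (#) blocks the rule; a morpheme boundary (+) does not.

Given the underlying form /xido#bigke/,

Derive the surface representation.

[xido#bikke]

/g/ before /k/ (voiceless) → [k]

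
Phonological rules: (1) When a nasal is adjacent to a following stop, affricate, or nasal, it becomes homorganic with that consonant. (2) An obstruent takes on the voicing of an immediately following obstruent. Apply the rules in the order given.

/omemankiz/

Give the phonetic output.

[omemaŋkiz]

Rule 1: /n/ before /k/ (velar) → [ŋ]
After rule 1: omemaŋkiz
Rule 2: no segment meets the rule's conditions; no change.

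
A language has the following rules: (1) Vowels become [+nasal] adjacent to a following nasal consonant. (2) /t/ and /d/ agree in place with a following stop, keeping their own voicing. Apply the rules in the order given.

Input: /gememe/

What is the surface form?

[gẽmẽme]

Rule 1: /e/ before nasal /m/ → [ẽ]
Rule 1: /e/ before nasal /m/ → [ẽ]
After rule 1: gẽmẽme
Rule 2: no segment meets the rule's conditions; no change.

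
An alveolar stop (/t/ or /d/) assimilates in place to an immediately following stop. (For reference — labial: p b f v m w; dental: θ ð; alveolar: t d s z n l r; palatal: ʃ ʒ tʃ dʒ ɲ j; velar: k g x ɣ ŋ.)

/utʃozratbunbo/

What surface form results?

/t/ before /b/ (labial) → [p]

[utʃozrapbunbo]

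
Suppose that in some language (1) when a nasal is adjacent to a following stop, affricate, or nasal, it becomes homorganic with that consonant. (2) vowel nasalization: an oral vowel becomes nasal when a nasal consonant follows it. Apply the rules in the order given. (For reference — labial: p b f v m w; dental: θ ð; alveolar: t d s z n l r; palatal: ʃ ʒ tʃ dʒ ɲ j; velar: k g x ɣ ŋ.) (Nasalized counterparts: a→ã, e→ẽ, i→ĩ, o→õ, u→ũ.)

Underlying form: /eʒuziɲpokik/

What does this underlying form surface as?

[eʒuzĩmpokik]

Rule 1: /ɲ/ before /p/ (labial) → [m]
After rule 1: eʒuzimpokik
Rule 2: /i/ before nasal /m/ → [ĩ]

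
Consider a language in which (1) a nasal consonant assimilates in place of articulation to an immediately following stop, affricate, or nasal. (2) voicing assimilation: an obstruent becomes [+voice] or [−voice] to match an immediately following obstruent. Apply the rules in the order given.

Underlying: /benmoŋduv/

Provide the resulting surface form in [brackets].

Rule 1: /n/ before /m/ (labial) → [m]
Rule 1: /ŋ/ before /d/ (alveolar) → [n]
After rule 1: bemmonduv
Rule 2: no segment meets the rule's conditions; no change.

[bemmonduv]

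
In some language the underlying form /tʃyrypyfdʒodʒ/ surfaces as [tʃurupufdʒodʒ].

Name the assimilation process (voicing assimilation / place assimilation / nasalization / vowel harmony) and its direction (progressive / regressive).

vowel harmony, regressive

/y/→[u] /y/→[u] /y/→[u].
Vowels agree with the last vowel, so the harmony is regressive.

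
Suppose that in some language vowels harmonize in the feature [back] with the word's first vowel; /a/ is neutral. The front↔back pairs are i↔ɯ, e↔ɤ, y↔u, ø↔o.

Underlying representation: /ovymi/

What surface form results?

/y/ harmonizes with /o/ ([+back]) → [u]
/i/ harmonizes with /o/ ([+back]) → [ɯ]

[ovumɯ]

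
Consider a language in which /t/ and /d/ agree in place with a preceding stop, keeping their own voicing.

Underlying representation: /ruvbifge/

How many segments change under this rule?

No segment meets the rule's conditions.

0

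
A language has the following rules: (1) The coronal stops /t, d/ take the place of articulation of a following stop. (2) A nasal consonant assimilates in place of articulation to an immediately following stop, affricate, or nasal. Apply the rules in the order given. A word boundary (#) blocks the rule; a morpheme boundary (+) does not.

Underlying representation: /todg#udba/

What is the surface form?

[togg#ubba]

Rule 1: /d/ before /g/ (velar) → [g]
Rule 1: /d/ before /b/ (labial) → [b]
After rule 1: togg#ubba
Rule 2: no segment meets the rule's conditions; no change.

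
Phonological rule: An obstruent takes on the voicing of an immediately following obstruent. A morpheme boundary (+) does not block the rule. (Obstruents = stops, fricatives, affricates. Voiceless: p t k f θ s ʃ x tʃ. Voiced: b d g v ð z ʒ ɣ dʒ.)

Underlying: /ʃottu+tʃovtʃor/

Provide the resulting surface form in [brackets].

/v/ before /tʃ/ (voiceless) → [f]

[ʃottu+tʃoftʃor]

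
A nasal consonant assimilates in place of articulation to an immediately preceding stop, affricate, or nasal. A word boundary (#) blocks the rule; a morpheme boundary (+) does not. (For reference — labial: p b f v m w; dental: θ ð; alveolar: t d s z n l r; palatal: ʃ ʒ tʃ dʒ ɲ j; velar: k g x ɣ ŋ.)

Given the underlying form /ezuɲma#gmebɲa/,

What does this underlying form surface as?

/m/ after /ɲ/ (palatal) → [ɲ]
/m/ after /g/ (velar) → [ŋ]
/ɲ/ after /b/ (labial) → [m]

[ezuɲɲa#gŋebma]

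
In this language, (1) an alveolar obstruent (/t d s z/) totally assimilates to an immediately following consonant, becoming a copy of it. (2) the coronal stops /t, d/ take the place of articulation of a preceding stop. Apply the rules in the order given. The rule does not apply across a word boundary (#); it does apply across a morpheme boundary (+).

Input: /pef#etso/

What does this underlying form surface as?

[pef#esso]

Rule 1: /t/ before /s/ → [s] (total assimilation)
After rule 1: pef#esso
Rule 2: no segment meets the rule's conditions; no change.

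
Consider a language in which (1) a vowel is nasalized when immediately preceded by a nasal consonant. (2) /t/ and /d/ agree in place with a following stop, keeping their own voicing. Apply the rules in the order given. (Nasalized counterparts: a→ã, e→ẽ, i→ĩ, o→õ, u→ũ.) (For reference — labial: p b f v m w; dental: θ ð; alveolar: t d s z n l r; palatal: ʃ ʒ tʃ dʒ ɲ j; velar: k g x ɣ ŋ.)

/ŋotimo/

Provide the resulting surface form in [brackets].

Rule 1: /o/ after nasal /ŋ/ → [õ]
Rule 1: /o/ after nasal /m/ → [õ]
After rule 1: ŋõtimõ
Rule 2: no segment meets the rule's conditions; no change.

[ŋõtimõ]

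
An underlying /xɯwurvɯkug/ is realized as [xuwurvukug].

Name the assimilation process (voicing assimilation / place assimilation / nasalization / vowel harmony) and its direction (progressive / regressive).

vowel harmony, regressive

/ɯ/→[u] /ɯ/→[u].
Vowels agree with the last vowel, so the harmony is regressive.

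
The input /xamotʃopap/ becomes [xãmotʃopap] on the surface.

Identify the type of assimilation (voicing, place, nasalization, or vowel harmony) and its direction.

/a/→[ã].
Each target copies a feature from the following segment, so the direction is regressive.

nasalization, regressive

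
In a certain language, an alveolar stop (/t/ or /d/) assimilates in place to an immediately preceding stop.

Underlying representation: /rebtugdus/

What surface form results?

/t/ after /b/ (labial) → [p]
/d/ after /g/ (velar) → [g]

[rebpuggus]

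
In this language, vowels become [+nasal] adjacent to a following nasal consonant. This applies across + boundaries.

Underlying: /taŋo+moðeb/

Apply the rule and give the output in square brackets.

[tãŋõ+moðeb]

/a/ before nasal /ŋ/ → [ã]
/o/ before nasal /m/ → [õ]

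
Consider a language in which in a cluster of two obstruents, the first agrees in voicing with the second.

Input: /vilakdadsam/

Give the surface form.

/k/ before /d/ (voiced) → [g]
/d/ before /s/ (voiceless) → [t]

[vilagdatsam]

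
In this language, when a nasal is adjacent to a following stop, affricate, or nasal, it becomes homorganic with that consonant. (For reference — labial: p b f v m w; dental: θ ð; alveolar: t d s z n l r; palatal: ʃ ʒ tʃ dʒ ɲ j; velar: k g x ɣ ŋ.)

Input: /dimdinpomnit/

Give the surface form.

/m/ before /d/ (alveolar) → [n]
/n/ before /p/ (labial) → [m]
/m/ before /n/ (alveolar) → [n]

[dindimponnit]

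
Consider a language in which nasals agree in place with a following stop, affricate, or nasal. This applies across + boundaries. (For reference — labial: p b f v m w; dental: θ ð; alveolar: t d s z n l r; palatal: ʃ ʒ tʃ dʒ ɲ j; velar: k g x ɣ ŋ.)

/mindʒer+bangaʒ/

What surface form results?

/n/ before /dʒ/ (palatal) → [ɲ]
/n/ before /g/ (velar) → [ŋ]

[miɲdʒer+baŋgaʒ]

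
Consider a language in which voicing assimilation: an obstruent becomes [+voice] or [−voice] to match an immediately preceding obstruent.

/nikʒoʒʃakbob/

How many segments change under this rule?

/ʒ/ after /k/ (voiceless) → [ʃ]
/ʃ/ after /ʒ/ (voiced) → [ʒ]
/b/ after /k/ (voiceless) → [p]
3 segments change.

3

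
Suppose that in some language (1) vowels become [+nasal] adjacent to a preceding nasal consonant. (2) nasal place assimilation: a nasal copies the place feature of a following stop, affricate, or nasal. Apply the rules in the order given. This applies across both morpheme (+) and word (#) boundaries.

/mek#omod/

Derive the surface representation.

Rule 1: /e/ after nasal /m/ → [ẽ]
Rule 1: /o/ after nasal /m/ → [õ]
After rule 1: mẽk#omõd
Rule 2: no segment meets the rule's conditions; no change.

[mẽk#omõd]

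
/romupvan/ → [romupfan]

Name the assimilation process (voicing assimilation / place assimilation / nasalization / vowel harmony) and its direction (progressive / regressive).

/v/→[f].
Each target copies a feature from the preceding segment, so the direction is progressive.

voicing assimilation, progressive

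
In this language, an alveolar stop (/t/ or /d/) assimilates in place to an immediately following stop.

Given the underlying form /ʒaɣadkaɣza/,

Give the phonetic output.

/d/ before /k/ (velar) → [g]

[ʒaɣagkaɣza]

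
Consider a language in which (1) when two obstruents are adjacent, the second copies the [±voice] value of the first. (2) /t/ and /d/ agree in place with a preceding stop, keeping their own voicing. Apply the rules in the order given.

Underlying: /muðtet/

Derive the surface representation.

[muðdet]

Rule 1: /t/ after /ð/ (voiced) → [d]
After rule 1: muðdet
Rule 2: no segment meets the rule's conditions; no change.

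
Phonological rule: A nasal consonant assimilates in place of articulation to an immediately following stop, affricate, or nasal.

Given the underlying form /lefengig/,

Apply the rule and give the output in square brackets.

/n/ before /g/ (velar) → [ŋ]

[lefeŋgig]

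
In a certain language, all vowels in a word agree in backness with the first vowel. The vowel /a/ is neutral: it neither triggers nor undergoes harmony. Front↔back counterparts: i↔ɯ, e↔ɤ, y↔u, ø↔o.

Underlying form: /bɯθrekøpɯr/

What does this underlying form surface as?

/e/ harmonizes with /ɯ/ ([+back]) → [ɤ]
/ø/ harmonizes with /ɯ/ ([+back]) → [o]

[bɯθrɤkopɯr]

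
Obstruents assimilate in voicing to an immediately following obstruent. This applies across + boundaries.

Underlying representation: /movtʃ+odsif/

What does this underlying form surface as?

[moftʃ+otsif]

/v/ before /tʃ/ (voiceless) → [f]
/d/ before /s/ (voiceless) → [t]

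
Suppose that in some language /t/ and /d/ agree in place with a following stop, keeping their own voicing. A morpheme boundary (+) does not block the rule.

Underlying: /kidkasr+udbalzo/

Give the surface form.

/d/ before /k/ (velar) → [g]
/d/ before /b/ (labial) → [b]

[kigkasr+ubbalzo]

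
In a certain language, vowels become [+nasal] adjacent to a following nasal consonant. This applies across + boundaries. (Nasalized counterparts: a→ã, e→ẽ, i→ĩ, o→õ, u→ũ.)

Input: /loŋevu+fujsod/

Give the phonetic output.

[lõŋevu+fujsod]

/o/ before nasal /ŋ/ → [õ]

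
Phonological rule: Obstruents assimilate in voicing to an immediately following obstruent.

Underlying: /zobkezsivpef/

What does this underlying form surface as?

/b/ before /k/ (voiceless) → [p]
/z/ before /s/ (voiceless) → [s]
/v/ before /p/ (voiceless) → [f]

[zopkessifpef]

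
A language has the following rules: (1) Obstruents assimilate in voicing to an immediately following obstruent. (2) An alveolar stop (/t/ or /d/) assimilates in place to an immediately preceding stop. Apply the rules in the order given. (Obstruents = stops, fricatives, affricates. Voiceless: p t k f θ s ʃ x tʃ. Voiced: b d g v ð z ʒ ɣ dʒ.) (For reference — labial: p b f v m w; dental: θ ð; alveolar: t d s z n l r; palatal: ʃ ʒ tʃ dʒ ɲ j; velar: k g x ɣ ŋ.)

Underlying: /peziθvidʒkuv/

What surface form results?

[peziðvitʃkuv]

Rule 1: /θ/ before /v/ (voiced) → [ð]
Rule 1: /dʒ/ before /k/ (voiceless) → [tʃ]
After rule 1: peziðvitʃkuv
Rule 2: no segment meets the rule's conditions; no change.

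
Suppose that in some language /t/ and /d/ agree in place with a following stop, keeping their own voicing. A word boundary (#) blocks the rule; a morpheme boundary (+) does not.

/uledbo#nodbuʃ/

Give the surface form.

[ulebbo#nobbuʃ]

/d/ before /b/ (labial) → [b]
/d/ before /b/ (labial) → [b]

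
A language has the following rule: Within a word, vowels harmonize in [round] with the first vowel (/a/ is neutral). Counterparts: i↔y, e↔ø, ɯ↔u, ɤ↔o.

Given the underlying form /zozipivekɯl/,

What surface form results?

/i/ harmonizes with /o/ ([+round]) → [y]
/i/ harmonizes with /o/ ([+round]) → [y]
/e/ harmonizes with /o/ ([+round]) → [ø]
/ɯ/ harmonizes with /o/ ([+round]) → [u]

[zozypyvøkul]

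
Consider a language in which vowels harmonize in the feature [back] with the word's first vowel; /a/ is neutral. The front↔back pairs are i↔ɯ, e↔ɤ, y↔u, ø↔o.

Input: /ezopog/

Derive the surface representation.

[ezøpøg]

/o/ harmonizes with /e/ ([-back]) → [ø]
/o/ harmonizes with /e/ ([-back]) → [ø]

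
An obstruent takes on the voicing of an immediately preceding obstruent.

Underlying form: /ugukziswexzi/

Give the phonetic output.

/z/ after /k/ (voiceless) → [s]
/z/ after /x/ (voiceless) → [s]

[uguksiswexsi]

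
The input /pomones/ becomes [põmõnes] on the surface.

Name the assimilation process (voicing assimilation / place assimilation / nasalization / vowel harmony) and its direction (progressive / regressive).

nasalization, regressive

/o/→[õ] /o/→[õ].
Each target copies a feature from the following segment, so the direction is regressive.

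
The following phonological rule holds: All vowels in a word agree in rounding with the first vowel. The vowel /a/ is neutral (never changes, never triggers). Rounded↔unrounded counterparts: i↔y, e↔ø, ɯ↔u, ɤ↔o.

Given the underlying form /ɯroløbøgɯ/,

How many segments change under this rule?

/o/ harmonizes with /ɯ/ ([-round]) → [ɤ]
/ø/ harmonizes with /ɯ/ ([-round]) → [e]
/ø/ harmonizes with /ɯ/ ([-round]) → [e]
3 segments change.

3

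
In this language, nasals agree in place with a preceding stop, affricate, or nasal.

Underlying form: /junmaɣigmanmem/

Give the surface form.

/m/ after /n/ (alveolar) → [n]
/m/ after /g/ (velar) → [ŋ]
/m/ after /n/ (alveolar) → [n]

[junnaɣigŋannem]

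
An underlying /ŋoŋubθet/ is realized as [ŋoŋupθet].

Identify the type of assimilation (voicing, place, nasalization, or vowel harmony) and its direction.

/b/→[p].
Each target copies a feature from the following segment, so the direction is regressive.

voicing assimilation, regressive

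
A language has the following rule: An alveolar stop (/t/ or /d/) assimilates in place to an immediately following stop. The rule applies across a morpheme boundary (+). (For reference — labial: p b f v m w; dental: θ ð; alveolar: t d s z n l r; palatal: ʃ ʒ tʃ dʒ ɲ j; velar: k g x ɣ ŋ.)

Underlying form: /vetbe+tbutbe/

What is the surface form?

/t/ before /b/ (labial) → [p]
/t/ before /b/ (labial) → [p]
/t/ before /b/ (labial) → [p]

[vepbe+pbupbe]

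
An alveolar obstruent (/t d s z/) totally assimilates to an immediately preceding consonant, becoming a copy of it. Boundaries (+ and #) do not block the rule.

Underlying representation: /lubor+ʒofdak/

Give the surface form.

[lubor+ʒoffak]

/d/ after /f/ → [f] (total assimilation)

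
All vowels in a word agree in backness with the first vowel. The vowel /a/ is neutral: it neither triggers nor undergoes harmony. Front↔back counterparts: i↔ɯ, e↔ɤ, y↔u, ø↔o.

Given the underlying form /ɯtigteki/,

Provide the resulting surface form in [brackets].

[ɯtɯgtɤkɯ]

/i/ harmonizes with /ɯ/ ([+back]) → [ɯ]
/e/ harmonizes with /ɯ/ ([+back]) → [ɤ]
/i/ harmonizes with /ɯ/ ([+back]) → [ɯ]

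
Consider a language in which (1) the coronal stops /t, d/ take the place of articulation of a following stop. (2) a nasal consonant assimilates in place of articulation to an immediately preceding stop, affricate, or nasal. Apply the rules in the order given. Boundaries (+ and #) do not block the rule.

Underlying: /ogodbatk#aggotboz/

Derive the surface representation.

[ogobbakk#aggopboz]

Rule 1: /d/ before /b/ (labial) → [b]
Rule 1: /t/ before /k/ (velar) → [k]
Rule 1: /t/ before /b/ (labial) → [p]
After rule 1: ogobbakk#aggopboz
Rule 2: no segment meets the rule's conditions; no change.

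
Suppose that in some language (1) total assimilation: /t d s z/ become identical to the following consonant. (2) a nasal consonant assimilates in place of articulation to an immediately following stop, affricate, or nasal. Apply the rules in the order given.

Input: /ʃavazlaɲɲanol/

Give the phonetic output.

Rule 1: /z/ before /l/ → [l] (total assimilation)
After rule 1: ʃavallaɲɲanol
Rule 2: no segment meets the rule's conditions; no change.

[ʃavallaɲɲanol]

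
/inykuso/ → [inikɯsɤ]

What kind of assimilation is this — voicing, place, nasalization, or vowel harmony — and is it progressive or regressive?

/y/→[i] /u/→[ɯ] /o/→[ɤ].
Vowels agree with the first vowel, so the harmony is progressive.

vowel harmony, progressive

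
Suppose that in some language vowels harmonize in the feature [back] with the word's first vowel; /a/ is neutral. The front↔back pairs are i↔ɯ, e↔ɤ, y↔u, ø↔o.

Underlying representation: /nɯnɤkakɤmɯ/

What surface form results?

[nɯnɤkakɤmɯ]

no segment meets the rule's conditions; no change.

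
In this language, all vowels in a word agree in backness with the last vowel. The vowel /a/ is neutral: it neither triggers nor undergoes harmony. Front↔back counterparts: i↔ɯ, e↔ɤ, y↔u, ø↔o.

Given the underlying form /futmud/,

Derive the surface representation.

[futmud]

no segment meets the rule's conditions; no change.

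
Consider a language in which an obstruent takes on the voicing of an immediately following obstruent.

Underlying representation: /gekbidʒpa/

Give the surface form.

/k/ before /b/ (voiced) → [g]
/dʒ/ before /p/ (voiceless) → [tʃ]

[gegbitʃpa]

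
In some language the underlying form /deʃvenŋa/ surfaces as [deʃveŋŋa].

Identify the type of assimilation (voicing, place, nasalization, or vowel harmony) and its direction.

place assimilation, regressive

/n/→[ŋ].
Each target copies a feature from the following segment, so the direction is regressive.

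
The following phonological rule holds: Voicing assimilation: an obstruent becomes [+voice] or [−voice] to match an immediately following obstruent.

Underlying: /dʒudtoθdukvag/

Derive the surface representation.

[dʒuttoðdugvag]

/d/ before /t/ (voiceless) → [t]
/θ/ before /d/ (voiced) → [ð]
/k/ before /v/ (voiced) → [g]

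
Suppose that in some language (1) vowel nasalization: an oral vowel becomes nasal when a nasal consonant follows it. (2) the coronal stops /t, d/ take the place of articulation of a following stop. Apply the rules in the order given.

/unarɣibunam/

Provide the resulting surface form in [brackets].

[ũnarɣibũnãm]

Rule 1: /u/ before nasal /n/ → [ũ]
Rule 1: /u/ before nasal /n/ → [ũ]
Rule 1: /a/ before nasal /m/ → [ã]
After rule 1: ũnarɣibũnãm
Rule 2: no segment meets the rule's conditions; no change.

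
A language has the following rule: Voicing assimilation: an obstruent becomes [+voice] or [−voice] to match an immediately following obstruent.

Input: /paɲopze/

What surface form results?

[paɲobze]

/p/ before /z/ (voiced) → [b]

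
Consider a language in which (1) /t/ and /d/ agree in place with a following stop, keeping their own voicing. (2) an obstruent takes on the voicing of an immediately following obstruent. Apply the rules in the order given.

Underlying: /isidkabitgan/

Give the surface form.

[isikkabiggan]

Rule 1: /d/ before /k/ (velar) → [g]
Rule 1: /t/ before /g/ (velar) → [k]
After rule 1: isigkabikgan
Rule 2: /g/ before /k/ (voiceless) → [k]
Rule 2: /k/ before /g/ (voiced) → [g]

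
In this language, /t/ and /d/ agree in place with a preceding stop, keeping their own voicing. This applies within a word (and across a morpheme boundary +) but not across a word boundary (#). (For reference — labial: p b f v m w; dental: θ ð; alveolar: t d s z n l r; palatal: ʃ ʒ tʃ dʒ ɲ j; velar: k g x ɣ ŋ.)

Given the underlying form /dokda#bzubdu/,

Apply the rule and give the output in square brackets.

/d/ after /k/ (velar) → [g]
/d/ after /b/ (labial) → [b]

[dokga#bzubbu]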